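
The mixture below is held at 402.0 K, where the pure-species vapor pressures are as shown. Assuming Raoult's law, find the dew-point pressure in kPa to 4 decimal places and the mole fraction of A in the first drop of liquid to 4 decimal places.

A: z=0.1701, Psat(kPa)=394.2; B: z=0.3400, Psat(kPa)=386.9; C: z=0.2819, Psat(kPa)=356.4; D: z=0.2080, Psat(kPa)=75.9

At the dew point ψ → 1, so Σzᵢ/Kᵢ = 1 with Kᵢ = Pᵢˢᵃᵗ/P ⇒ 1/P = Σzᵢ/Pᵢˢᵃᵗ.
1/P = 0.1701/394.2 + 0.3400/386.9 + 0.2819/356.4 + 0.2080/75.9 = 0.0048417 ⇒ P = 206.5390 kPa
xᵢ = zᵢP/Pᵢˢᵃᵗ ⇒ x_A = 0.1701·206.5390/394.2 = 0.0891

Pdew = 206.5390 kPa, x_A = 0.0891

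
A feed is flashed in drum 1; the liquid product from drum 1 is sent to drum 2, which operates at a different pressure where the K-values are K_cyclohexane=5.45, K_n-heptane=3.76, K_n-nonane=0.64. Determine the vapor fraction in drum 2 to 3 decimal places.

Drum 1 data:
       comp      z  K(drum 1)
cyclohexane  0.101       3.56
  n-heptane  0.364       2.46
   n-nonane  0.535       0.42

Drum 1:
Material balance + equilibrium reduce to Σ zᵢ(Kᵢ−1)/(1+ψ₁(Kᵢ−1)) = 0.
Feasibility: ΣzᵢKᵢ = 1.480, Σzᵢ/Kᵢ = 1.450 — both > 1, two phases present.
Newton iteration, ψ₁⁰ = 0.4:
  ψ₁ = 0.400: g = 0.0592, g' = -0.776 → ψ₁ = 0.476
  ψ₁ = 0.476: g = 0.0012, g' = -0.748 → ψ₁ = 0.478
Converged at ψ₁ = 0.478.
Drum-1 compositions:
  cyclohexane: x = 0.045, y = 0.162
  n-heptane: x = 0.214, y = 0.527
  n-nonane: x = 0.740, y = 0.311
Drum-2 feed = drum-1 liquid: z₂ = (0.0454, 0.2144, 0.7402).
Drum 2:
Rachford–Rice: g(ψ₂) = Σ zᵢ(Kᵢ−1)/(1+ψ₂(Kᵢ−1)) = 0.
g(0) = ΣzᵢKᵢ − 1 = 0.527 and g(1) = 1 − Σzᵢ/Kᵢ = -0.222, so a root lies in (0, 1).
Newton iteration, ψ₂⁰ = 0.5:
  ψ₂ = 0.500: g = -0.0137, g' = -0.517 → ψ₂ = 0.474
Converged at ψ₂ = 0.474.
  cyclohexane: x = 0.015, y = 0.080
  n-heptane: x = 0.093, y = 0.349
  n-nonane: x = 0.893, y = 0.571

V/F (drum 2) = 0.474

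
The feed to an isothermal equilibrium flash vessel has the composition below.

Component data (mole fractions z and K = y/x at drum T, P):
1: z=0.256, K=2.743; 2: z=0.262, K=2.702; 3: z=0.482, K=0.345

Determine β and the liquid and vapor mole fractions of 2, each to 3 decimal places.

Iterate (Newton) starting at β = 0.5:
  β = 0.500: g = 0.0099, g' = -0.901 → β = 0.511
Converged at β = 0.511.
Compositions from xᵢ = zᵢ/(1+β(Kᵢ−1)), yᵢ = Kᵢxᵢ:
  1: x = 0.135, y = 0.371
  2: x = 0.140, y = 0.379
  3: x = 0.724, y = 0.250

β = 0.511, x_2 = 0.140, y_2 = 0.379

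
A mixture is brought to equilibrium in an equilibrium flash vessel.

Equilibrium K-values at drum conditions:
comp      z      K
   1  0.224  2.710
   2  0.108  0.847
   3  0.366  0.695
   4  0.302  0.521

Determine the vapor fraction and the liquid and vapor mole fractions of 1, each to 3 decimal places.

Material balance + equilibrium reduce to Σ zᵢ(Kᵢ−1)/(1+ψ(Kᵢ−1)) = 0.
Feasibility: ΣzᵢKᵢ = 1.110, Σzᵢ/Kᵢ = 1.316 — both > 1, two phases present.
Newton iteration, ψ⁰ = 0.5:
  ψ = 0.500: g = -0.1333, g' = -0.361 → ψ = 0.130
  ψ = 0.130: g = 0.0259, g' = -0.557 → ψ = 0.177
  ψ = 0.177: g = 0.0011, g' = -0.510 → ψ = 0.179
Converged at ψ = 0.179.
Compositions from xᵢ = zᵢ/(1+ψ(Kᵢ−1)), yᵢ = Kᵢxᵢ:
  1: x = 0.172, y = 0.465
  2: x = 0.111, y = 0.094
  3: x = 0.387, y = 0.269
  4: x = 0.330, y = 0.172

ψ = 0.179, x_1 = 0.172, y_1 = 0.465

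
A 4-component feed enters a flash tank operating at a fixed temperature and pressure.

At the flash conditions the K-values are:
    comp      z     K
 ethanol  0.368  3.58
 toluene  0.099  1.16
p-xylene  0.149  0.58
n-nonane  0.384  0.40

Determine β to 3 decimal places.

β = 0.527

Newton–Raphson from β = 0.64:
  β = 0.640: g = -0.0871, g' = -0.764 → β = 0.526
  β = 0.526: g = 0.0005, g' = -0.782 → β = 0.527
Converged at β = 0.527.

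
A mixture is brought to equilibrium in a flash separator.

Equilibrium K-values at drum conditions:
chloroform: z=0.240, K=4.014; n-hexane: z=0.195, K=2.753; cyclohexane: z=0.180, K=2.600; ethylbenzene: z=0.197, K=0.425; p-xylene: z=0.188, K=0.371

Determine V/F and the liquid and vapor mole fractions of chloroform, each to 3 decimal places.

V/F = 0.836, x_chloroform = 0.068, y_chloroform = 0.274

Rachford–Rice: g(V/F) = Σ zᵢ(Kᵢ−1)/(1+V/F(Kᵢ−1)) = 0.
Feasibility: ΣzᵢKᵢ = 2.122, Σzᵢ/Kᵢ = 1.170 — both > 1, two phases present.
Newton–Raphson from V/F = 0.56:
  V/F = 0.560: g = 0.2439, g' = -0.902 → V/F = 0.831
  V/F = 0.831: g = 0.0049, g' = -0.927 → V/F = 0.836
Converged at V/F = 0.836.
Compositions from xᵢ = zᵢ/(1+V/F(Kᵢ−1)), yᵢ = Kᵢxᵢ:
  chloroform: x = 0.068, y = 0.274
  n-hexane: x = 0.079, y = 0.218
  cyclohexane: x = 0.077, y = 0.200
  ethylbenzene: x = 0.379, y = 0.161
  p-xylene: x = 0.396, y = 0.147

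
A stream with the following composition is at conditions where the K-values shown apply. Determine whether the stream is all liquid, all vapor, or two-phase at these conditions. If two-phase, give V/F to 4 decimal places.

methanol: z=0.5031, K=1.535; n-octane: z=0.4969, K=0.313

ΣzᵢKᵢ = 0.9278; Σzᵢ/Kᵢ = 1.9153.
Since ΣzᵢKᵢ < 1 the mixture is below its bubble point — single liquid phase.

all liquid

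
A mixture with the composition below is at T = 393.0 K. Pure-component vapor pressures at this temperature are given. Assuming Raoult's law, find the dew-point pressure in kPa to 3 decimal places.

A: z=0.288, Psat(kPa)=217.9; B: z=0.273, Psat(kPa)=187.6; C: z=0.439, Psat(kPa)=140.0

At the dew point ψ → 1, so Σzᵢ/Kᵢ = 1 with Kᵢ = Pᵢˢᵃᵗ/P ⇒ 1/P = Σzᵢ/Pᵢˢᵃᵗ.
1/P = 0.288/217.9 + 0.273/187.6 + 0.439/140.0 = 0.005913 ⇒ P = 169.129 kPa

Pdew = 169.129 kPa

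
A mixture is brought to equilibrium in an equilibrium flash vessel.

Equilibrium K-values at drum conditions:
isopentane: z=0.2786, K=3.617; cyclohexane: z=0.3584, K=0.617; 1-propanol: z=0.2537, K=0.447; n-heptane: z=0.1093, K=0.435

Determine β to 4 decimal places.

Let β = V/F and solve Σ zᵢ(Kᵢ−1)/(1+β(Kᵢ−1)) = 0.
Check two-phase: ΣzᵢKᵢ = 1.3898 > 1 and Σzᵢ/Kᵢ = 1.4767 > 1, so g(0) = 0.3898 > 0 and g(1) = -0.4767 < 0.
Iterate (Newton) starting at β = 0.66:
  β = 0.6600: g = -0.23577, g' = -0.6318 → β = 0.2868
  β = 0.2868: g = 0.02182, g' = -0.8482 → β = 0.3126
  β = 0.3126: g = 0.00050, g' = -0.8100 → β = 0.3132
Converged at β = 0.3132.

β = 0.3132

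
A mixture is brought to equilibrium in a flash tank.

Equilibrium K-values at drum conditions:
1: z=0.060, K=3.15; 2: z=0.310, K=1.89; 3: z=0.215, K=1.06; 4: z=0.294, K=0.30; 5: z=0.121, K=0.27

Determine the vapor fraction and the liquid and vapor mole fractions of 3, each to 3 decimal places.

Iterate (Newton) starting at ψ = 0.61:
  ψ = 0.610: g = -0.2713, g' = -0.804 → ψ = 0.273
  ψ = 0.273: g = -0.0485, g' = -0.591 → ψ = 0.190
  ψ = 0.190: g = 0.0002, g' = -0.599 → ψ = 0.191
Converged at ψ = 0.191.
Compositions from xᵢ = zᵢ/(1+ψ(Kᵢ−1)), yᵢ = Kᵢxᵢ:
  1: x = 0.043, y = 0.134
  2: x = 0.265, y = 0.501
  3: x = 0.213, y = 0.225
  4: x = 0.339, y = 0.102
  5: x = 0.141, y = 0.038

ψ = 0.191, x_3 = 0.213, y_3 = 0.225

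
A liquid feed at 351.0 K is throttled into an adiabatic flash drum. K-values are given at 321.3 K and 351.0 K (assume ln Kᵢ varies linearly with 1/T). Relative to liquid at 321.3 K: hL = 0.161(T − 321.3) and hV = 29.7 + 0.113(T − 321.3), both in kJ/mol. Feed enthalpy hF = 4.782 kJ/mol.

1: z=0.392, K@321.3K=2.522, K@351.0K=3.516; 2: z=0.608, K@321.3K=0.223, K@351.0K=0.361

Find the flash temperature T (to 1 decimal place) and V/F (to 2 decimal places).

Adiabatic flash: solve Rachford–Rice at each trial T, then check hF = ψ·hV(T) + (1−ψ)·hL(T).
  T = 321.3 K: K = (2.522, 0.223), RR gives ψ = 0.105, H_out = 3.119 kJ/mol
  T = 351.0 K: K = (3.516, 0.361), RR gives ψ = 0.372, H_out = 15.294 kJ/mol
  T = 336.1 K: K = (2.998, 0.287), RR gives ψ = 0.245, H_out = 9.489 kJ/mol
  T = 328.7 K: K = (2.755, 0.253), RR gives ψ = 0.179, H_out = 6.435 kJ/mol
  T = 325.0 K: K = (2.637, 0.238), RR gives ψ = 0.143, H_out = 4.819 kJ/mol
  T = 323.1 K: K = (2.578, 0.230), RR gives ψ = 0.124, H_out = 3.958 kJ/mol
Linear interpolation between T = 323.1 (H_out = 3.958) and T = 325.0 (H_out = 4.819) on hF = 4.782 gives T ≈ 324.9 K, at which ψ = 0.14.

T = 324.9 K, V/F = 0.14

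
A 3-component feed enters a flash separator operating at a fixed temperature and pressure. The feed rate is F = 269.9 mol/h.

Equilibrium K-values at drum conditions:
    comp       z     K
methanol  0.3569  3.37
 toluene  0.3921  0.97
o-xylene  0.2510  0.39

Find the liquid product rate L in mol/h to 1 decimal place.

L = 62.7 mol/h

Let β = V/F and solve Σ zᵢ(Kᵢ−1)/(1+β(Kᵢ−1)) = 0.
Check two-phase: ΣzᵢKᵢ = 1.6810 > 1 and Σzᵢ/Kᵢ = 1.1537 > 1, so g(0) = 0.6810 > 0 and g(1) = -0.1537 < 0.
Iterate (Newton) starting at β = 0.41:
  β = 0.4100: g = 0.21291, g' = -0.6821 → β = 0.7221
  β = 0.7221: g = 0.02627, g' = -0.5714 → β = 0.7681
  β = 0.7681: g = -0.00024, g' = -0.5831 → β = 0.7677
Converged at β = 0.7677.
Then V = β·F = 0.7677·269.9 = 207.2 mol/h and L = F − V = 62.7 mol/h.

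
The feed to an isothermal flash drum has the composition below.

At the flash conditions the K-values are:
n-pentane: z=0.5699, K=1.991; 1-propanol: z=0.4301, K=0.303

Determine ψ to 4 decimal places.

ψ = 0.3836

Material balance + equilibrium reduce to Σ zᵢ(Kᵢ−1)/(1+ψ(Kᵢ−1)) = 0.
Feasibility: ΣzᵢKᵢ = 1.2650, Σzᵢ/Kᵢ = 1.7057 — both > 1, two phases present.
Binary case is linear: z₁(K₁−1)(1+ψ(K₂−1)) + z₂(K₂−1)(1+ψ(K₁−1)) = 0
⇒ ψ = [z₁(K₁−1)+z₂(K₂−1)] / [−(K₁−1)(K₂−1)] = 0.26499/0.69073 = 0.3836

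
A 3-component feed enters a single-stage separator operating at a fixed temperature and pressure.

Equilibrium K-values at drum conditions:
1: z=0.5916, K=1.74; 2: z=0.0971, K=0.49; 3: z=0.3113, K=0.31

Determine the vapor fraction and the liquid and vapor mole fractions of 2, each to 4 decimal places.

Let ψ = V/F and solve Σ zᵢ(Kᵢ−1)/(1+ψ(Kᵢ−1)) = 0.
g(0) = ΣzᵢKᵢ − 1 = 0.1735 and g(1) = 1 − Σzᵢ/Kᵢ = -0.5424, so a root lies in (0, 1).
Iterate (Newton) starting at ψ = 0.5:
  ψ = 0.5000: g = -0.07486, g' = -0.5636 → ψ = 0.3672
  ψ = 0.3672: g = -0.00436, g' = -0.5044 → ψ = 0.3585
Converged at ψ = 0.3585.
Compositions from xᵢ = zᵢ/(1+ψ(Kᵢ−1)), yᵢ = Kᵢxᵢ:
  1: x = 0.4676, y = 0.8136
  2: x = 0.1188, y = 0.0582
  3: x = 0.4136, y = 0.1282

ψ = 0.3585, x_2 = 0.1188, y_2 = 0.0582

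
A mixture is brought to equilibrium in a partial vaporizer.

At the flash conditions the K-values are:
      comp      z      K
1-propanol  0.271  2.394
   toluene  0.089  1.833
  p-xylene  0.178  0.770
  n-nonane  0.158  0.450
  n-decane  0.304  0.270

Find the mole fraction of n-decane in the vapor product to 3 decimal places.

Material balance + equilibrium reduce to Σ zᵢ(Kᵢ−1)/(1+V/F(Kᵢ−1)) = 0.
Check two-phase: ΣzᵢKᵢ = 1.102 > 1 and Σzᵢ/Kᵢ = 1.870 > 1, so g(0) = 0.102 > 0 and g(1) = -0.870 < 0.
Iterate (Newton) starting at V/F = 0.38:
  V/F = 0.380: g = -0.1586, g' = -0.659 → V/F = 0.139
  V/F = 0.139: g = -0.0006, g' = -0.686 → V/F = 0.138
Converged at V/F = 0.138.
Compositions from xᵢ = zᵢ/(1+V/F(Kᵢ−1)), yᵢ = Kᵢxᵢ:
  1-propanol: x = 0.227, y = 0.544
  toluene: x = 0.080, y = 0.146
  p-xylene: x = 0.184, y = 0.142
  n-nonane: x = 0.171, y = 0.077
  n-decane: x = 0.338, y = 0.091

y_n-decane = 0.091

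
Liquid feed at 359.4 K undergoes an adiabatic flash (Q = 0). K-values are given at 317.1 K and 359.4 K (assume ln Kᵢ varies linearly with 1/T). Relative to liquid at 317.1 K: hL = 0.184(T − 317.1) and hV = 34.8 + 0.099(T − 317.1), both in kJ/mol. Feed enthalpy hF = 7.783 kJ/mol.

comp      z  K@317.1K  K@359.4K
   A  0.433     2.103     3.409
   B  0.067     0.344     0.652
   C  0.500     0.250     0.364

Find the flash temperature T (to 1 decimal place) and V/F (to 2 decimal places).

T = 325.5 K, V/F = 0.18

Adiabatic flash: solve Rachford–Rice at each trial T, then check hF = ψ·hV(T) + (1−ψ)·hL(T).
  T = 317.1 K: K = (2.103, 0.344, 0.250), RR gives ψ = 0.072, H_out = 2.502 kJ/mol
  T = 359.4 K: K = (3.409, 0.652, 0.364), RR gives ψ = 0.478, H_out = 22.697 kJ/mol
  T = 338.2 K: K = (2.717, 0.483, 0.305), RR gives ψ = 0.311, H_out = 14.150 kJ/mol
  T = 327.6 K: K = (2.399, 0.409, 0.277), RR gives ψ = 0.206, H_out = 8.928 kJ/mol
  T = 322.4 K: K = (2.250, 0.376, 0.263), RR gives ψ = 0.145, H_out = 5.951 kJ/mol
  T = 325.0 K: K = (2.324, 0.393, 0.270), RR gives ψ = 0.177, H_out = 7.483 kJ/mol
  T = 326.3 K: K = (2.361, 0.401, 0.274), RR gives ψ = 0.192, H_out = 8.215 kJ/mol
Linear interpolation between T = 325.0 (H_out = 7.483) and T = 326.3 (H_out = 8.215) on hF = 7.783 gives T ≈ 325.5 K, at which ψ = 0.18.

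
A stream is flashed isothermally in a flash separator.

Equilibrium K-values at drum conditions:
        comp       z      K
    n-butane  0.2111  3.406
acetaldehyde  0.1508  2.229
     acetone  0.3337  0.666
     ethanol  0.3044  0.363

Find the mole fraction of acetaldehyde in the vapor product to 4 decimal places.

Rachford–Rice: g(V/F) = Σ zᵢ(Kᵢ−1)/(1+V/F(Kᵢ−1)) = 0.
Check two-phase: ΣzᵢKᵢ = 1.3879 > 1 and Σzᵢ/Kᵢ = 1.4693 > 1, so g(0) = 0.3879 > 0 and g(1) = -0.4693 < 0.
Newton–Raphson from V/F = 0.5:
  V/F = 0.5000: g = -0.07298, g' = -0.6588 → V/F = 0.3892
  V/F = 0.3892: g = 0.00171, g' = -0.6977 → V/F = 0.3917
Converged at V/F = 0.3917.
Compositions from xᵢ = zᵢ/(1+V/F(Kᵢ−1)), yᵢ = Kᵢxᵢ:
  n-butane: x = 0.1087, y = 0.3702
  acetaldehyde: x = 0.1018, y = 0.2269
  acetone: x = 0.3839, y = 0.2557
  ethanol: x = 0.4056, y = 0.1472

y_acetaldehyde = 0.2269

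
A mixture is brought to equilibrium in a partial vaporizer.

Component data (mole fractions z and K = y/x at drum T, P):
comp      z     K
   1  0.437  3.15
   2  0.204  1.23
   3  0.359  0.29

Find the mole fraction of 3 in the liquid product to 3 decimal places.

x_3 = 0.632

Newton–Raphson from β = 0.5:
  β = 0.500: g = 0.0997, g' = -0.913 → β = 0.609
  β = 0.609: g = -0.0013, g' = -0.949 → β = 0.608
Converged at β = 0.608.
Compositions from xᵢ = zᵢ/(1+β(Kᵢ−1)), yᵢ = Kᵢxᵢ:
  1: x = 0.189, y = 0.597
  2: x = 0.179, y = 0.220
  3: x = 0.632, y = 0.183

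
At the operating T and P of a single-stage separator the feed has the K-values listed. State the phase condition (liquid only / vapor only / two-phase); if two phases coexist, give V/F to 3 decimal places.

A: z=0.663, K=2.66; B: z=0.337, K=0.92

ΣzᵢKᵢ = 2.074; Σzᵢ/Kᵢ = 0.616.
Since Σzᵢ/Kᵢ < 1 the mixture is above its dew point — single vapor phase.

vapor only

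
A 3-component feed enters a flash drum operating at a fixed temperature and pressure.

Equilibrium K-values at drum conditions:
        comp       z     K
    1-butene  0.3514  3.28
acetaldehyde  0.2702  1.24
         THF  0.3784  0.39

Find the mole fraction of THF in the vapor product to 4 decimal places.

Material balance + equilibrium reduce to Σ zᵢ(Kᵢ−1)/(1+β(Kᵢ−1)) = 0.
g(0) = ΣzᵢKᵢ − 1 = 0.6352 and g(1) = 1 − Σzᵢ/Kᵢ = -0.2953, so a root lies in (0, 1).
Newton–Raphson from β = 0.32:
  β = 0.3200: g = 0.23664, g' = -0.8414 → β = 0.6012
  β = 0.6012: g = 0.03011, g' = -0.6880 → β = 0.6450
  β = 0.6450: g = -0.00010, g' = -0.6937 → β = 0.6448
Converged at β = 0.6448.
Compositions from xᵢ = zᵢ/(1+β(Kᵢ−1)), yᵢ = Kᵢxᵢ:
  1-butene: x = 0.1423, y = 0.4666
  acetaldehyde: x = 0.2340, y = 0.2901
  THF: x = 0.6238, y = 0.2433

y_THF = 0.2433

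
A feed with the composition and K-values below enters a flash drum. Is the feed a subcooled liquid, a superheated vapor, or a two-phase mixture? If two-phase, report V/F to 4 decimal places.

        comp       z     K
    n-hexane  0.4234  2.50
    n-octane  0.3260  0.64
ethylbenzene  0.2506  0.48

ΣzᵢKᵢ = 1.3874; Σzᵢ/Kᵢ = 1.2008.
Both exceed 1, so a two-phase solution exists.
Let ψ = V/F and solve Σ zᵢ(Kᵢ−1)/(1+ψ(Kᵢ−1)) = 0.
Newton–Raphson from ψ = 0.5:
  ψ = 0.5000: g = 0.04370, g' = -0.4976 → ψ = 0.5878
  ψ = 0.5878: g = 0.00098, g' = -0.4776 → ψ = 0.5898
Converged at ψ = 0.5898.

two-phase, V/F = 0.5898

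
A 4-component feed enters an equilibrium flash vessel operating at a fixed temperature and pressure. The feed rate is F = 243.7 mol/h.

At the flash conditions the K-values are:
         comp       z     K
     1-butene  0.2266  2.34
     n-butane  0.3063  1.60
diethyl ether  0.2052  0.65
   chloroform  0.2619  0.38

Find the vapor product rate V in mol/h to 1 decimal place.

Let ψ = V/F and solve Σ zᵢ(Kᵢ−1)/(1+ψ(Kᵢ−1)) = 0.
Check two-phase: ΣzᵢKᵢ = 1.2532 > 1 and Σzᵢ/Kᵢ = 1.2932 > 1, so g(0) = 0.2532 > 0 and g(1) = -0.2932 < 0.
Newton iteration, ψ⁰ = 0.5:
  ψ = 0.5000: g = 0.00081, g' = -0.4595 → ψ = 0.5018
Converged at ψ = 0.5018.
Then V = ψ·F = 0.5018·243.7 = 122.3 mol/h and L = F − V = 121.4 mol/h.

V = 122.3 mol/h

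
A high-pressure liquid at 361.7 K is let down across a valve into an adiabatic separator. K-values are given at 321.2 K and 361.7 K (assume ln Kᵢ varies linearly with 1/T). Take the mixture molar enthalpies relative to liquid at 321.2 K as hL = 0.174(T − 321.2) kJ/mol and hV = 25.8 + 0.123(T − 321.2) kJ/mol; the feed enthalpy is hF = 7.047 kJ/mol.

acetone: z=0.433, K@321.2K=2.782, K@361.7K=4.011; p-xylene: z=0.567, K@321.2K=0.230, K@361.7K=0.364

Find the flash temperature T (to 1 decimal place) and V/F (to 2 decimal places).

Adiabatic flash: solve Rachford–Rice at each trial T, then check hF = ψ·hV(T) + (1−ψ)·hL(T).
  T = 321.2 K: K = (2.782, 0.230), RR gives ψ = 0.244, H_out = 6.299 kJ/mol
  T = 361.7 K: K = (4.011, 0.364), RR gives ψ = 0.493, H_out = 18.736 kJ/mol
  T = 341.4 K: K = (3.375, 0.293), RR gives ψ = 0.374, H_out = 12.776 kJ/mol
  T = 331.3 K: K = (3.073, 0.261), RR gives ψ = 0.312, H_out = 9.650 kJ/mol
  T = 326.2 K: K = (2.925, 0.245), RR gives ψ = 0.279, H_out = 7.994 kJ/mol
  T = 323.7 K: K = (2.853, 0.237), RR gives ψ = 0.262, H_out = 7.157 kJ/mol
  T = 322.4 K: K = (2.816, 0.234), RR gives ψ = 0.253, H_out = 6.713 kJ/mol
Linear interpolation between T = 322.4 (H_out = 6.713) and T = 323.7 (H_out = 7.157) on hF = 7.047 gives T ≈ 323.4 K, at which ψ = 0.26.

T = 323.4 K, V/F = 0.26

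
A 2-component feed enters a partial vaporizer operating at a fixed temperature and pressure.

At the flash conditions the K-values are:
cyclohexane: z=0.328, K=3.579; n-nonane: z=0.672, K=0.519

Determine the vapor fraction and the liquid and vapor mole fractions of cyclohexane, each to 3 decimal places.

ψ = 0.421, x_cyclohexane = 0.157, y_cyclohexane = 0.563

Rachford–Rice: g(ψ) = Σ zᵢ(Kᵢ−1)/(1+ψ(Kᵢ−1)) = 0.
Check two-phase: ΣzᵢKᵢ = 1.523 > 1 and Σzᵢ/Kᵢ = 1.386 > 1, so g(0) = 0.523 > 0 and g(1) = -0.386 < 0.
Binary case is linear: z₁(K₁−1)(1+ψ(K₂−1)) + z₂(K₂−1)(1+ψ(K₁−1)) = 0
⇒ ψ = [z₁(K₁−1)+z₂(K₂−1)] / [−(K₁−1)(K₂−1)] = 0.5227/1.2405 = 0.421
Compositions from xᵢ = zᵢ/(1+ψ(Kᵢ−1)), yᵢ = Kᵢxᵢ:
  cyclohexane: x = 0.157, y = 0.563
  n-nonane: x = 0.843, y = 0.437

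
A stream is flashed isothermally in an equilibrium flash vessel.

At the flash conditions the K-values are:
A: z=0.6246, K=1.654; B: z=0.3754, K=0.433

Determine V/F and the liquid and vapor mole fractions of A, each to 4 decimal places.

V/F = 0.5276, x_A = 0.4644, y_A = 0.7681

Material balance + equilibrium reduce to Σ zᵢ(Kᵢ−1)/(1+V/F(Kᵢ−1)) = 0.
g(0) = ΣzᵢKᵢ − 1 = 0.1956 and g(1) = 1 − Σzᵢ/Kᵢ = -0.2446, so a root lies in (0, 1).
Newton–Raphson from V/F = 0.5:
  V/F = 0.5000: g = 0.01076, g' = -0.3868 → V/F = 0.5278
  V/F = 0.5278: g = -0.00009, g' = -0.3934 → V/F = 0.5276
Converged at V/F = 0.5276.
Compositions from xᵢ = zᵢ/(1+V/F(Kᵢ−1)), yᵢ = Kᵢxᵢ:
  A: x = 0.4644, y = 0.7681
  B: x = 0.5356, y = 0.2319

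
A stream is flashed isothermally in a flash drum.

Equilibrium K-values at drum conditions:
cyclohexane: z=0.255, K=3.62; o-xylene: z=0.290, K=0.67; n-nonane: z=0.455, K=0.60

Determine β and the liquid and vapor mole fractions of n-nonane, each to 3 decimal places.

β = 0.399, x_n-nonane = 0.541, y_n-nonane = 0.325

Material balance + equilibrium reduce to Σ zᵢ(Kᵢ−1)/(1+β(Kᵢ−1)) = 0.
g(0) = ΣzᵢKᵢ − 1 = 0.390 and g(1) = 1 − Σzᵢ/Kᵢ = -0.262, so a root lies in (0, 1).
Iterate (Newton) starting at β = 0.5:
  β = 0.500: g = -0.0529, g' = -0.487 → β = 0.391
  β = 0.391: g = 0.0042, g' = -0.571 → β = 0.399
Converged at β = 0.399.
Compositions from xᵢ = zᵢ/(1+β(Kᵢ−1)), yᵢ = Kᵢxᵢ:
  cyclohexane: x = 0.125, y = 0.451
  o-xylene: x = 0.334, y = 0.224
  n-nonane: x = 0.541, y = 0.325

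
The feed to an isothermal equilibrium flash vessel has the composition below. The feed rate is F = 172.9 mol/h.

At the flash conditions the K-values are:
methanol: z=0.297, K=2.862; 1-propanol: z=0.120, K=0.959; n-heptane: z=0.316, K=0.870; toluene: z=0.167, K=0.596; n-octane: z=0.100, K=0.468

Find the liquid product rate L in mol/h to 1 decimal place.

Rachford–Rice: g(ψ) = Σ zᵢ(Kᵢ−1)/(1+ψ(Kᵢ−1)) = 0.
g(0) = ΣzᵢKᵢ − 1 = 0.386 and g(1) = 1 − Σzᵢ/Kᵢ = -0.086, so a root lies in (0, 1).
Newton iteration, ψ⁰ = 0.5:
  ψ = 0.500: g = 0.0804, g' = -0.378 → ψ = 0.713
  ψ = 0.713: g = 0.0068, g' = -0.324 → ψ = 0.734
Converged at ψ = 0.734.
Then V = ψ·F = 0.7340·172.9 = 126.9 mol/h and L = F − V = 46.0 mol/h.

L = 46.0 mol/h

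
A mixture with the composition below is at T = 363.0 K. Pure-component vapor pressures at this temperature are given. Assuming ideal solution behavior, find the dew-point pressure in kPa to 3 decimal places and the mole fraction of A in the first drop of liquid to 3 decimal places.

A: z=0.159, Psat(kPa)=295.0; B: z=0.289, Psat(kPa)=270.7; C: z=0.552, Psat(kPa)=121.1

Pdew = 162.211 kPa, x_A = 0.087

At the dew point ψ → 1, so Σzᵢ/Kᵢ = 1 with Kᵢ = Pᵢˢᵃᵗ/P ⇒ 1/P = Σzᵢ/Pᵢˢᵃᵗ.
1/P = 0.159/295.0 + 0.289/270.7 + 0.552/121.1 = 0.006165 ⇒ P = 162.211 kPa
xᵢ = zᵢP/Pᵢˢᵃᵗ ⇒ x_A = 0.159·162.211/295.0 = 0.087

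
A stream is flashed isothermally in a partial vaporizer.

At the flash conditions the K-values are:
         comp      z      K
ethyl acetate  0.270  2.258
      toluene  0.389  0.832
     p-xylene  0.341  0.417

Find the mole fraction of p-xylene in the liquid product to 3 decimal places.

x_p-xylene = 0.374

Material balance + equilibrium reduce to Σ zᵢ(Kᵢ−1)/(1+ψ(Kᵢ−1)) = 0.
Feasibility: ΣzᵢKᵢ = 1.076, Σzᵢ/Kᵢ = 1.405 — both > 1, two phases present.
Newton iteration, ψ⁰ = 0.5:
  ψ = 0.500: g = -0.1434, g' = -0.405 → ψ = 0.146
  ψ = 0.146: g = 0.0027, g' = -0.455 → ψ = 0.152
Converged at ψ = 0.152.
Compositions from xᵢ = zᵢ/(1+ψ(Kᵢ−1)), yᵢ = Kᵢxᵢ:
  ethyl acetate: x = 0.227, y = 0.512
  toluene: x = 0.399, y = 0.332
  p-xylene: x = 0.374, y = 0.156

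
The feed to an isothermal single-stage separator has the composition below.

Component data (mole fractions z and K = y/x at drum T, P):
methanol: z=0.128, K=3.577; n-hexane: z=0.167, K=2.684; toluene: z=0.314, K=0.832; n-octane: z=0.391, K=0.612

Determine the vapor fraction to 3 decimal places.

Material balance + equilibrium reduce to Σ zᵢ(Kᵢ−1)/(1+ψ(Kᵢ−1)) = 0.
Feasibility: ΣzᵢKᵢ = 1.407, Σzᵢ/Kᵢ = 1.114 — both > 1, two phases present.
Newton–Raphson from ψ = 0.62:
  ψ = 0.620: g = 0.0059, g' = -0.352 → ψ = 0.637
Converged at ψ = 0.637.

ψ = 0.637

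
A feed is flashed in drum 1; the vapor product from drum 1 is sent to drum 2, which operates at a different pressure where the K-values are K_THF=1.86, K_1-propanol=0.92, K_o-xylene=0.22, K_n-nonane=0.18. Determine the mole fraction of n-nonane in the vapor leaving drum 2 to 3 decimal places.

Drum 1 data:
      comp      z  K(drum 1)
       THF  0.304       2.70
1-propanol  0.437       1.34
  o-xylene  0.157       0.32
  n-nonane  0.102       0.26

Drum 1:
Let ψ₁ = V/F and solve Σ zᵢ(Kᵢ−1)/(1+ψ₁(Kᵢ−1)) = 0.
Feasibility: ΣzᵢKᵢ = 1.483, Σzᵢ/Kᵢ = 1.322 — both > 1, two phases present.
Iterate (Newton) starting at ψ₁ = 0.5:
  ψ₁ = 0.500: g = 0.1248, g' = -0.601 → ψ₁ = 0.708
  ψ₁ = 0.708: g = -0.0099, g' = -0.730 → ψ₁ = 0.694
Converged at ψ₁ = 0.694.
Drum-1 compositions:
  THF: x = 0.139, y = 0.377
  1-propanol: x = 0.354, y = 0.474
  o-xylene: x = 0.297, y = 0.095
  n-nonane: x = 0.210, y = 0.055
Drum-2 feed = drum-1 vapor: z₂ = (0.3766, 0.4738, 0.0951, 0.0545).
Drum 2:
Iterate (Newton) starting at ψ₂ = 0.5:
  ψ₂ = 0.500: g = -0.0104, g' = -0.400 → ψ₂ = 0.474
Converged at ψ₂ = 0.474.
  THF: x = 0.268, y = 0.498
  1-propanol: x = 0.492, y = 0.453
  o-xylene: x = 0.151, y = 0.033
  n-nonane: x = 0.089, y = 0.016

y_n-nonane (drum 2) = 0.016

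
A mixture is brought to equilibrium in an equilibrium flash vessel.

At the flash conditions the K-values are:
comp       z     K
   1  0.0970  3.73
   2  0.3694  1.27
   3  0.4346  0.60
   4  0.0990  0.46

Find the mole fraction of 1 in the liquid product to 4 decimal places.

Newton iteration, V/F⁰ = 0.4:
  V/F = 0.4000: g = -0.05854, g' = -0.3326 → V/F = 0.2240
  V/F = 0.2240: g = 0.00661, g' = -0.4236 → V/F = 0.2396
  V/F = 0.2396: g = 0.00010, g' = -0.4111 → V/F = 0.2398
Converged at V/F = 0.2398.
Compositions from xᵢ = zᵢ/(1+V/F(Kᵢ−1)), yᵢ = Kᵢxᵢ:
  1: x = 0.0586, y = 0.2186
  2: x = 0.3469, y = 0.4406
  3: x = 0.4807, y = 0.2884
  4: x = 0.1137, y = 0.0523

x_1 = 0.0586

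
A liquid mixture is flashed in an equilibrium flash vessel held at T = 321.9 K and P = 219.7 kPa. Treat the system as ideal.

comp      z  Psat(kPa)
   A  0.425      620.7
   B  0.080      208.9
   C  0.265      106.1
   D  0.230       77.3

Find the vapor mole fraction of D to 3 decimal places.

y_D = 0.119

Raoult's law: Kᵢ = Pᵢˢᵃᵗ/P = Pᵢˢᵃᵗ/219.7.
  K_A = 620.7/219.7 = 2.82522, K_B = 208.9/219.7 = 0.95084, K_C = 106.1/219.7 = 0.48293, K_D = 77.3/219.7 = 0.35184
Newton–Raphson from ψ = 0.5:
  ψ = 0.500: g = -0.0038, g' = -0.728 → ψ = 0.495
Converged at ψ = 0.495.
Compositions from xᵢ = zᵢ/(1+ψ(Kᵢ−1)), yᵢ = Kᵢxᵢ:
  A: x = 0.223, y = 0.631
  B: x = 0.082, y = 0.078
  C: x = 0.356, y = 0.172
  D: x = 0.339, y = 0.119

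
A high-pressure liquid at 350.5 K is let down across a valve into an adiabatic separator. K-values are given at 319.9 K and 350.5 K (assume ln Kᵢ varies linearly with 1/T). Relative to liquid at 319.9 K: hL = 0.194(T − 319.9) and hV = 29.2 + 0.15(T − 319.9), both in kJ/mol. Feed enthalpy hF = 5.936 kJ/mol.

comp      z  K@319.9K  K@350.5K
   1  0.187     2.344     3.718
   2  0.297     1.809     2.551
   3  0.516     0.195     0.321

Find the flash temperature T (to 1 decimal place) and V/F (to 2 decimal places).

T = 325.2 K, V/F = 0.17

Adiabatic flash: solve Rachford–Rice at each trial T, then check hF = ψ·hV(T) + (1−ψ)·hL(T).
  T = 319.9 K: K = (2.344, 1.809, 0.195), RR gives ψ = 0.090, H_out = 2.640 kJ/mol
  T = 350.5 K: K = (3.718, 2.551, 0.321), RR gives ψ = 0.445, H_out = 18.345 kJ/mol
  T = 335.2 K: K = (2.983, 2.165, 0.253), RR gives ψ = 0.292, H_out = 11.302 kJ/mol
  T = 327.5 K: K = (2.650, 1.982, 0.223), RR gives ψ = 0.201, H_out = 7.272 kJ/mol
  T = 323.7 K: K = (2.494, 1.895, 0.209), RR gives ψ = 0.149, H_out = 5.061 kJ/mol
  T = 325.6 K: K = (2.571, 1.938, 0.215), RR gives ψ = 0.176, H_out = 6.189 kJ/mol
Linear interpolation between T = 323.7 (H_out = 5.061) and T = 325.6 (H_out = 6.189) on hF = 5.936 gives T ≈ 325.2 K, at which ψ = 0.17.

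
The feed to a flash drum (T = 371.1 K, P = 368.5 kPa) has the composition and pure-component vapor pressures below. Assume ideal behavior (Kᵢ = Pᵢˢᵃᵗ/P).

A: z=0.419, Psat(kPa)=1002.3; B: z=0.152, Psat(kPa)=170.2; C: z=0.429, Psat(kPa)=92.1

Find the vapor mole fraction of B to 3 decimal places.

y_B = 0.082

Raoult's law: Kᵢ = Pᵢˢᵃᵗ/P = Pᵢˢᵃᵗ/368.5.
  K_A = 1002.3/368.5 = 2.71995, K_B = 170.2/368.5 = 0.46187, K_C = 92.1/368.5 = 0.24993
Rachford–Rice: g(ψ) = Σ zᵢ(Kᵢ−1)/(1+ψ(Kᵢ−1)) = 0.
Check two-phase: ΣzᵢKᵢ = 1.317 > 1 and Σzᵢ/Kᵢ = 2.200 > 1, so g(0) = 0.317 > 0 and g(1) = -1.200 < 0.
Newton–Raphson from ψ = 0.35:
  ψ = 0.350: g = -0.0872, g' = -0.994 → ψ = 0.262
  ψ = 0.262: g = 0.0009, g' = -1.022 → ψ = 0.263
Converged at ψ = 0.263.
Compositions from xᵢ = zᵢ/(1+ψ(Kᵢ−1)), yᵢ = Kᵢxᵢ:
  A: x = 0.288, y = 0.785
  B: x = 0.177, y = 0.082
  C: x = 0.534, y = 0.134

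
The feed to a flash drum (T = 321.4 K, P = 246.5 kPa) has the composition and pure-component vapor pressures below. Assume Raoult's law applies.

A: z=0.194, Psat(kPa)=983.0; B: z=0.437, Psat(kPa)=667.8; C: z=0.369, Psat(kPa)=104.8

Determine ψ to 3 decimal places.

Raoult's law: Kᵢ = Pᵢˢᵃᵗ/P = Pᵢˢᵃᵗ/246.5.
  K_A = 983.0/246.5 = 3.98783, K_B = 667.8/246.5 = 2.70913, K_C = 104.8/246.5 = 0.42515
Let ψ = V/F and solve Σ zᵢ(Kᵢ−1)/(1+ψ(Kᵢ−1)) = 0.
Check two-phase: ΣzᵢKᵢ = 2.114 > 1 and Σzᵢ/Kᵢ = 1.078 > 1, so g(0) = 1.114 > 0 and g(1) = -0.078 < 0.
Newton iteration, ψ⁰ = 0.5:
  ψ = 0.500: g = 0.3375, g' = -0.890 → ψ = 0.879
  ψ = 0.879: g = 0.0293, g' = -0.834 → ψ = 0.914
Converged at ψ = 0.914.

ψ = 0.914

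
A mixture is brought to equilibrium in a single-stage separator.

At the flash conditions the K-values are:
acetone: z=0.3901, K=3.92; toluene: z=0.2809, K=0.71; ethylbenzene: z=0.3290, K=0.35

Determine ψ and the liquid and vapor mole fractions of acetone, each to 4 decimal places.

Newton–Raphson from ψ = 0.64:
  ψ = 0.6400: g = -0.06915, g' = -0.8473 → ψ = 0.5584
  ψ = 0.5584: g = 0.00014, g' = -0.8568 → ψ = 0.5586
Converged at ψ = 0.5586.
Compositions from xᵢ = zᵢ/(1+ψ(Kᵢ−1)), yᵢ = Kᵢxᵢ:
  acetone: x = 0.1483, y = 0.5812
  toluene: x = 0.3352, y = 0.2380
  ethylbenzene: x = 0.5165, y = 0.1808

ψ = 0.5586, x_acetone = 0.1483, y_acetone = 0.5812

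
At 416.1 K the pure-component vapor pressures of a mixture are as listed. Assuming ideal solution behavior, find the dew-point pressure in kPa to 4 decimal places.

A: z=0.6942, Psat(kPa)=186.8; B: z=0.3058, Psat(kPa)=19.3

At the dew point ψ → 1, so Σzᵢ/Kᵢ = 1 with Kᵢ = Pᵢˢᵃᵗ/P ⇒ 1/P = Σzᵢ/Pᵢˢᵃᵗ.
1/P = 0.6942/186.8 + 0.3058/19.3 = 0.0195608 ⇒ P = 51.1226 kPa

Pdew = 51.1226 kPa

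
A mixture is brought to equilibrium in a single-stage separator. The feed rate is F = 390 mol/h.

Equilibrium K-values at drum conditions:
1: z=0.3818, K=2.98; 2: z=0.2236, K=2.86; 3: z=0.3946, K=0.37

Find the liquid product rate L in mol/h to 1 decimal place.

L = 94.8 mol/h

Material balance + equilibrium reduce to Σ zᵢ(Kᵢ−1)/(1+V/F(Kᵢ−1)) = 0.
g(0) = ΣzᵢKᵢ − 1 = 0.9233 and g(1) = 1 − Σzᵢ/Kᵢ = -0.2728, so a root lies in (0, 1).
Newton iteration, V/F⁰ = 0.38:
  V/F = 0.3800: g = 0.34821, g' = -1.0237 → V/F = 0.7202
  V/F = 0.7202: g = 0.03433, g' = -0.9205 → V/F = 0.7575
  V/F = 0.7575: g = -0.00045, g' = -0.9459 → V/F = 0.7570
Converged at V/F = 0.7570.
Then V = V/F·F = 0.7570·390 = 295.2 mol/h and L = F − V = 94.8 mol/h.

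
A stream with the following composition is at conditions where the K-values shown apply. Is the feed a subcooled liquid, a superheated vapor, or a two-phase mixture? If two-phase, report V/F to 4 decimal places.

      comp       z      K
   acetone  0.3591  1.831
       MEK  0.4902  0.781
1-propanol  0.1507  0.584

two-phase, V/F = 0.5577

ΣzᵢKᵢ = 1.1284; Σzᵢ/Kᵢ = 1.0818.
Both exceed 1, so a two-phase solution exists.
Newton iteration, ψ⁰ = 0.5:
  ψ = 0.5000: g = 0.01111, g' = -0.1950 → ψ = 0.5570
  ψ = 0.5570: g = 0.00013, g' = -0.1906 → ψ = 0.5577
Converged at ψ = 0.5577.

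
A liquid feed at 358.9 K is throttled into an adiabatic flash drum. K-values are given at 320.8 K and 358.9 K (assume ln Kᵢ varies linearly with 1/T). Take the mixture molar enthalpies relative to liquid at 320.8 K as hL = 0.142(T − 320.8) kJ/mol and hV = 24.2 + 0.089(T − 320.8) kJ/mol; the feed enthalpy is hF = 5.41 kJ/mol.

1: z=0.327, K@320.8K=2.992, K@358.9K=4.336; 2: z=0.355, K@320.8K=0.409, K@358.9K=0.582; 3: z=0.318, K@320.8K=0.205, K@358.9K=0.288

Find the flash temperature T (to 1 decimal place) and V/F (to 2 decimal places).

T = 327.6 K, V/F = 0.19

Adiabatic flash: solve Rachford–Rice at each trial T, then check hF = ψ·hV(T) + (1−ψ)·hL(T).
  T = 320.8 K: K = (2.992, 0.409, 0.205), RR gives ψ = 0.137, H_out = 3.310 kJ/mol
  T = 358.9 K: K = (4.336, 0.582, 0.288), RR gives ψ = 0.375, H_out = 13.723 kJ/mol
  T = 339.9 K: K = (3.641, 0.493, 0.245), RR gives ψ = 0.265, H_out = 8.861 kJ/mol
  T = 330.4 K: K = (3.312, 0.450, 0.225), RR gives ψ = 0.205, H_out = 6.220 kJ/mol
  T = 325.6 K: K = (3.150, 0.430, 0.215), RR gives ψ = 0.172, H_out = 4.802 kJ/mol
  T = 328.0 K: K = (3.231, 0.440, 0.220), RR gives ψ = 0.189, H_out = 5.520 kJ/mol
Linear interpolation between T = 325.6 (H_out = 4.802) and T = 328.0 (H_out = 5.520) on hF = 5.41 gives T ≈ 327.6 K, at which ψ = 0.19.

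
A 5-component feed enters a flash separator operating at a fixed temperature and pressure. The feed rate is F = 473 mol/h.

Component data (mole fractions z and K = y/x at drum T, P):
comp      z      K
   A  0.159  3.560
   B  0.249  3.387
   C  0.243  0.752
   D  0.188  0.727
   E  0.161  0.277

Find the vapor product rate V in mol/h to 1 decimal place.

Material balance + equilibrium reduce to Σ zᵢ(Kᵢ−1)/(1+ψ(Kᵢ−1)) = 0.
Check two-phase: ΣzᵢKᵢ = 1.773 > 1 and Σzᵢ/Kᵢ = 1.281 > 1, so g(0) = 0.773 > 0 and g(1) = -0.281 < 0.
Iterate (Newton) starting at ψ = 0.5:
  ψ = 0.500: g = 0.1390, g' = -0.740 → ψ = 0.688
  ψ = 0.688: g = 0.0051, g' = -0.716 → ψ = 0.695
Converged at ψ = 0.695.
Then V = ψ·F = 0.6948·473 = 328.6 mol/h and L = F − V = 144.4 mol/h.

V = 328.6 mol/h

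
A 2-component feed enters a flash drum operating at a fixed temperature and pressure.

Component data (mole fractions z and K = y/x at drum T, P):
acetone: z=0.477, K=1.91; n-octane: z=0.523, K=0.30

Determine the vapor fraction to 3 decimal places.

Material balance + equilibrium reduce to Σ zᵢ(Kᵢ−1)/(1+ψ(Kᵢ−1)) = 0.
Check two-phase: ΣzᵢKᵢ = 1.068 > 1 and Σzᵢ/Kᵢ = 1.993 > 1, so g(0) = 0.068 > 0 and g(1) = -0.993 < 0.
Binary case is linear: z₁(K₁−1)(1+ψ(K₂−1)) + z₂(K₂−1)(1+ψ(K₁−1)) = 0
⇒ ψ = [z₁(K₁−1)+z₂(K₂−1)] / [−(K₁−1)(K₂−1)] = 0.0680/0.6370 = 0.107

ψ = 0.107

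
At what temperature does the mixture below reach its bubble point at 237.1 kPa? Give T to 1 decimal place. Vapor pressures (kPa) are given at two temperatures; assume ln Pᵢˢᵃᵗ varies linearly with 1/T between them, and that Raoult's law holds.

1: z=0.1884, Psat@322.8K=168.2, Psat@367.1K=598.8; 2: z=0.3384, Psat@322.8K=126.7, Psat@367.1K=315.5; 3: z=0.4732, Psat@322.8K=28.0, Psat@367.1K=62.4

T = 364.8 K

Bubble-point temperature: ΣzᵢPᵢˢᵃᵗ(T) = P. Interpolate ln Pᵢˢᵃᵗ = aᵢ + bᵢ/T.
  T = 322.8 K: ΣzᵢPᵢˢᵃᵗ = 87.81 kPa
  T = 367.1 K: ΣzᵢPᵢˢᵃᵗ = 249.11 kPa
  T = 345.0 K: ΣzᵢPᵢˢᵃᵗ = 152.42 kPa
  T = 356.1 K: ΣzᵢPᵢˢᵃᵗ = 196.37 kPa
  T = 361.6 K: ΣzᵢPᵢˢᵃᵗ = 221.52 kPa
  T = 364.4 K: ΣzᵢPᵢˢᵃᵗ = 235.25 kPa
Interpolating between 364.4 K and 367.1 K gives T ≈ 364.8 K.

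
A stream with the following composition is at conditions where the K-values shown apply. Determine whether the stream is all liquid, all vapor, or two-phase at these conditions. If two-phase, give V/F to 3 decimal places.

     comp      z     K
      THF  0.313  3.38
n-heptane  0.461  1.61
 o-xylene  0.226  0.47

all vapor

ΣzᵢKᵢ = 1.906; Σzᵢ/Kᵢ = 0.860.
Since Σzᵢ/Kᵢ < 1 the mixture is above its dew point — single vapor phase.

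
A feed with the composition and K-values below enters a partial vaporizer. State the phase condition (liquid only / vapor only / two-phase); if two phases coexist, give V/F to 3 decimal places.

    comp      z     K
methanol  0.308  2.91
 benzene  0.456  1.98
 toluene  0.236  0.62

vapor only

ΣzᵢKᵢ = 1.945; Σzᵢ/Kᵢ = 0.717.
Since Σzᵢ/Kᵢ < 1 the mixture is above its dew point — single vapor phase.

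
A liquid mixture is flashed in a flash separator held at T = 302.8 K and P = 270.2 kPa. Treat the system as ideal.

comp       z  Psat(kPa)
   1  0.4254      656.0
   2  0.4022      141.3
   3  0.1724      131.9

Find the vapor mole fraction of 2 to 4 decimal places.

y_2 = 0.2711

Raoult's law: Kᵢ = Pᵢˢᵃᵗ/P = Pᵢˢᵃᵗ/270.2.
  K_1 = 656.0/270.2 = 2.427831, K_2 = 141.3/270.2 = 0.522946, K_3 = 131.9/270.2 = 0.488157
Material balance + equilibrium reduce to Σ zᵢ(Kᵢ−1)/(1+V/F(Kᵢ−1)) = 0.
g(0) = ΣzᵢKᵢ − 1 = 0.3273 and g(1) = 1 − Σzᵢ/Kᵢ = -0.2975, so a root lies in (0, 1).
Iterate (Newton) starting at V/F = 0.5:
  V/F = 0.5000: g = -0.01617, g' = -0.5347 → V/F = 0.4698
  V/F = 0.4698: g = 0.00009, g' = -0.5410 → V/F = 0.4699
Converged at V/F = 0.4699.
Compositions from xᵢ = zᵢ/(1+V/F(Kᵢ−1)), yᵢ = Kᵢxᵢ:
  1: x = 0.2546, y = 0.6181
  2: x = 0.5184, y = 0.2711
  3: x = 0.2270, y = 0.1108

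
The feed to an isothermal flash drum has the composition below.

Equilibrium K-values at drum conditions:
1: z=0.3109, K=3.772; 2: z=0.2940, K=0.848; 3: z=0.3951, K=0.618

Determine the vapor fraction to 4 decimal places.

ψ = 0.7989

Material balance + equilibrium reduce to Σ zᵢ(Kᵢ−1)/(1+ψ(Kᵢ−1)) = 0.
Feasibility: ΣzᵢKᵢ = 1.6662, Σzᵢ/Kᵢ = 1.0684 — both > 1, two phases present.
Newton iteration, ψ⁰ = 0.37:
  ψ = 0.3700: g = 0.20233, g' = -0.6680 → ψ = 0.6729
  ψ = 0.6729: g = 0.04786, g' = -0.4039 → ψ = 0.7914
  ψ = 0.7914: g = 0.00272, g' = -0.3614 → ψ = 0.7989
Converged at ψ = 0.7989.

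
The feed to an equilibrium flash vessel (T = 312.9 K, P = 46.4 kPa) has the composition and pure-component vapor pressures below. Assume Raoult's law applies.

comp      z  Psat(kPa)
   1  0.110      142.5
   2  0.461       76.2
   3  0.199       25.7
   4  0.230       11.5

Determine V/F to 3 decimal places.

Raoult's law: Kᵢ = Pᵢˢᵃᵗ/P = Pᵢˢᵃᵗ/46.4.
  K_1 = 142.5/46.4 = 3.07112, K_2 = 76.2/46.4 = 1.64224, K_3 = 25.7/46.4 = 0.55388, K_4 = 11.5/46.4 = 0.24784
Newton–Raphson from V/F = 0.5:
  V/F = 0.500: g = -0.0555, g' = -0.623 → V/F = 0.411
  V/F = 0.411: g = -0.0017, g' = -0.589 → V/F = 0.408
Converged at V/F = 0.408.

V/F = 0.408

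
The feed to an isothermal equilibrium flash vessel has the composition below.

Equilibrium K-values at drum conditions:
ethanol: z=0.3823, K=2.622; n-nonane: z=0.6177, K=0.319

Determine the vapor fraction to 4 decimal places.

ψ = 0.1806

Let ψ = V/F and solve Σ zᵢ(Kᵢ−1)/(1+ψ(Kᵢ−1)) = 0.
Feasibility: ΣzᵢKᵢ = 1.1994, Σzᵢ/Kᵢ = 2.0822 — both > 1, two phases present.
Binary case is linear: z₁(K₁−1)(1+ψ(K₂−1)) + z₂(K₂−1)(1+ψ(K₁−1)) = 0
⇒ ψ = [z₁(K₁−1)+z₂(K₂−1)] / [−(K₁−1)(K₂−1)] = 0.19944/1.10458 = 0.1806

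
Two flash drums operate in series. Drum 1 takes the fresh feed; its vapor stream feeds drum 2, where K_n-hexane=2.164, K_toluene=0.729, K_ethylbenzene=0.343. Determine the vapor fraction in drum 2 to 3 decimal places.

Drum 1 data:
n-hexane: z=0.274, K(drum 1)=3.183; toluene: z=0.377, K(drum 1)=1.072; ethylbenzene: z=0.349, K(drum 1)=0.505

Drum 1:
Material balance + equilibrium reduce to Σ zᵢ(Kᵢ−1)/(1+ψ₁(Kᵢ−1)) = 0.
Check two-phase: ΣzᵢKᵢ = 1.453 > 1 and Σzᵢ/Kᵢ = 1.129 > 1, so g(0) = 0.453 > 0 and g(1) = -0.129 < 0.
Newton–Raphson from ψ₁ = 0.5:
  ψ₁ = 0.500: g = 0.0826, g' = -0.451 → ψ₁ = 0.683
  ψ₁ = 0.683: g = 0.0050, g' = -0.407 → ψ₁ = 0.695
Converged at ψ₁ = 0.695.
Drum-1 compositions:
  n-hexane: x = 0.109, y = 0.346
  toluene: x = 0.359, y = 0.385
  ethylbenzene: x = 0.532, y = 0.269
Drum-2 feed = drum-1 vapor: z₂ = (0.3464, 0.3849, 0.2687).
Drum 2:
Newton–Raphson from ψ₂ = 0.31:
  ψ₂ = 0.310: g = -0.0393, g' = -0.470 → ψ₂ = 0.226
  ψ₂ = 0.226: g = 0.0006, g' = -0.486 → ψ₂ = 0.228
Converged at ψ₂ = 0.228.
  n-hexane: x = 0.274, y = 0.593
  toluene: x = 0.410, y = 0.299
  ethylbenzene: x = 0.316, y = 0.108

V/F (drum 2) = 0.228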